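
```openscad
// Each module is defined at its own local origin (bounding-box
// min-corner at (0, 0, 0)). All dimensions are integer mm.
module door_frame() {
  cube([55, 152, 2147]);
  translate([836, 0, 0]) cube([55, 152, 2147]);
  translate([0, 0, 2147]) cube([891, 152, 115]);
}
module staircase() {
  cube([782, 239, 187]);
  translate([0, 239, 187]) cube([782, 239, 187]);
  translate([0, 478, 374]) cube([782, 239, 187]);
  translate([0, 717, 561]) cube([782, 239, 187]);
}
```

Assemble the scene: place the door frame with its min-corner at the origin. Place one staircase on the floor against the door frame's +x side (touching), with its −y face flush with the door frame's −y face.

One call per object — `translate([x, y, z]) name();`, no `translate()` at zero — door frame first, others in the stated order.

door_frame();
translate([891, 0, 0]) staircase();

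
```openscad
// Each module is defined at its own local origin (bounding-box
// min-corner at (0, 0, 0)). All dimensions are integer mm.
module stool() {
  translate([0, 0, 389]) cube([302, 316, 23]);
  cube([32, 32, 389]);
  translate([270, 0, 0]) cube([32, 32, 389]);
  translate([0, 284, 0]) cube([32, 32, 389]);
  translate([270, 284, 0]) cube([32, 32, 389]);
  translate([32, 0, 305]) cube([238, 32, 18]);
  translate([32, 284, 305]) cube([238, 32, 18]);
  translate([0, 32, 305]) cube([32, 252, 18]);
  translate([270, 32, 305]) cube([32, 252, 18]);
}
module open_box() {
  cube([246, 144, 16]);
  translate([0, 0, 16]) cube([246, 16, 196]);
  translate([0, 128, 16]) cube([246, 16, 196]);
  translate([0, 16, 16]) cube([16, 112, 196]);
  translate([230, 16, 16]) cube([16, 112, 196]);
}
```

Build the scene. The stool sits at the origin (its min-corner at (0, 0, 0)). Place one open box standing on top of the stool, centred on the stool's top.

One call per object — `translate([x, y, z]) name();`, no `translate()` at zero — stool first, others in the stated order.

stool();
translate([28, 86, 412]) open_box();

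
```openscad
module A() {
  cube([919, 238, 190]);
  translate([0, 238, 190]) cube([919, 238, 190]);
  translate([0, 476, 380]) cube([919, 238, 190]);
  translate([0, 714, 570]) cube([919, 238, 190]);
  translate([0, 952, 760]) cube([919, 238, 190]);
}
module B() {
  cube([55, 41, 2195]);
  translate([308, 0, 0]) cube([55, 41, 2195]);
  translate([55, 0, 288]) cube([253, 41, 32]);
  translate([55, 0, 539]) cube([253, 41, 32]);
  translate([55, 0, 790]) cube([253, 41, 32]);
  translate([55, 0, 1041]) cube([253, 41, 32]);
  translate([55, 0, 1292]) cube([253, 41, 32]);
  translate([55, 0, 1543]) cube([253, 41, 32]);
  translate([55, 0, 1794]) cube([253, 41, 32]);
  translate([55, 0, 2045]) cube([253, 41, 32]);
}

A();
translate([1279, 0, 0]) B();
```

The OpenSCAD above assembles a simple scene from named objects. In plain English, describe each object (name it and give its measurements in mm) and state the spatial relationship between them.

A is a run of 5 identical solid stair steps. Each tread is 919×238 mm and each step block is 190 mm high. Step 1 rests on the floor; step k is offset from step 1 by (k−1)×238 mm in y and (k−1)×190 mm in z.

B is a straight ladder. Two 55×41 mm vertical rails, 2195 mm tall, stand 363 mm apart (outside-to-outside) with their front faces coplanar on the −y side. 8 rungs, each 41 mm deep and 32 mm tall, span between the inner faces of the rails, front faces flush with the rails. The lowest rung's underside is at z = 288 mm and rungs are spaced 251 mm apart (underside to underside).

The ladder is on the floor beside the staircase on its +x side.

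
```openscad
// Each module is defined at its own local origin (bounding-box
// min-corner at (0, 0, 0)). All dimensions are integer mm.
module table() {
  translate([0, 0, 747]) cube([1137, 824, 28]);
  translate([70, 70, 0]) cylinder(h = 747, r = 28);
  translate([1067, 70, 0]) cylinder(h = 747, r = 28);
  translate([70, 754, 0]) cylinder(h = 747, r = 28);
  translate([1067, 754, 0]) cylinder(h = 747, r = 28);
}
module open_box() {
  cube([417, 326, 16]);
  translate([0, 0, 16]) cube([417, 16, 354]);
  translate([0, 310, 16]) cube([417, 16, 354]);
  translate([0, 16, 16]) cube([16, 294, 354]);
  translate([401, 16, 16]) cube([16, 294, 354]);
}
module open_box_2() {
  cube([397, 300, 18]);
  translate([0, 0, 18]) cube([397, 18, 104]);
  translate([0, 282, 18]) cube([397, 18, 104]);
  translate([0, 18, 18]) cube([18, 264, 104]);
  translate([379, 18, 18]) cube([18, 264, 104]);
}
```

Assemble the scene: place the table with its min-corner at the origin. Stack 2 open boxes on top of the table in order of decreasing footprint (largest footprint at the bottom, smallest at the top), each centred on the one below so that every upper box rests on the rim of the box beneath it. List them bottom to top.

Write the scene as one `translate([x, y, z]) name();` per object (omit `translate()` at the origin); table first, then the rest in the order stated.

table();
translate([360, 249, 775]) open_box();
translate([370, 262, 1145]) open_box_2();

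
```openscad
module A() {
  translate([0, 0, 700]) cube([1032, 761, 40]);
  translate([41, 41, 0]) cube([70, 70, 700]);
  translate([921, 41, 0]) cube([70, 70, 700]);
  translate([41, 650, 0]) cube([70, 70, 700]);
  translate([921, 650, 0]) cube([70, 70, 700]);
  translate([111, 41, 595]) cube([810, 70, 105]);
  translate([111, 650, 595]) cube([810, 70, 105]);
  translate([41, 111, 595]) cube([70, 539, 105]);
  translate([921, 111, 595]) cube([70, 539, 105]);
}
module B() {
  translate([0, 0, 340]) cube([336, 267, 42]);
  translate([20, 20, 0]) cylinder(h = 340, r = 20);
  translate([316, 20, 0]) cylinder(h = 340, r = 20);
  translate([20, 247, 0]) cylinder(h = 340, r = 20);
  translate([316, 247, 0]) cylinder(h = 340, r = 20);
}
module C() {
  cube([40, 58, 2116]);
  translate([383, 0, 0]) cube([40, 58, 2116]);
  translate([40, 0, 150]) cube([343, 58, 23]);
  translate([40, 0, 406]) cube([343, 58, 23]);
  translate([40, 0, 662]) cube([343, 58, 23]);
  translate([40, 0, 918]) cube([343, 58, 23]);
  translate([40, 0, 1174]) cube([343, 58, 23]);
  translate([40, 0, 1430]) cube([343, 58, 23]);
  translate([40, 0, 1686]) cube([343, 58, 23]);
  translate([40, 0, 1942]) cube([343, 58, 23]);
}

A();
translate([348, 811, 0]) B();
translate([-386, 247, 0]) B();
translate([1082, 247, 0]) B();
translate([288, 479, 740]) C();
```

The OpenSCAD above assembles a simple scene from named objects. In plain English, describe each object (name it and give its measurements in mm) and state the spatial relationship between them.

A is a rectangular dining table. The top is 1032×761×40 mm with its upper surface at z = 740 mm. It stands on four 70×70 mm square legs, each inset 41 mm from the nearest pair of top edges, running from the floor to the underside of the top. Four apron rails, 70 mm thick and 105 mm tall, run between adjacent legs with their top edges flush with the underside of the top and their outer faces flush with the legs' outer faces.

B is a four-legged stool. The seat is a 336×267×42 mm slab whose top surface is at z = 382 mm; four round legs, each 40 mm in diameter, run from the floor (z = 0) to the underside of the seat, each leg's axis is inset half a diameter from the nearest pair of seat edges (so the leg's bounding box is flush with the corner).

C is a wooden ladder with two side rails of 40×58 mm section and 2116 mm height, set 423 mm apart overall. Between them run 8 rectangular rungs (58 mm deep, 23 mm thick), front faces flush with the rails' −y face. The bottom of the first rung is 150 mm above the floor and each subsequent rung is 256 mm higher than the one below.

Three stools sit around the table at the +y, −x, +x sides. The ladder is on top of the table.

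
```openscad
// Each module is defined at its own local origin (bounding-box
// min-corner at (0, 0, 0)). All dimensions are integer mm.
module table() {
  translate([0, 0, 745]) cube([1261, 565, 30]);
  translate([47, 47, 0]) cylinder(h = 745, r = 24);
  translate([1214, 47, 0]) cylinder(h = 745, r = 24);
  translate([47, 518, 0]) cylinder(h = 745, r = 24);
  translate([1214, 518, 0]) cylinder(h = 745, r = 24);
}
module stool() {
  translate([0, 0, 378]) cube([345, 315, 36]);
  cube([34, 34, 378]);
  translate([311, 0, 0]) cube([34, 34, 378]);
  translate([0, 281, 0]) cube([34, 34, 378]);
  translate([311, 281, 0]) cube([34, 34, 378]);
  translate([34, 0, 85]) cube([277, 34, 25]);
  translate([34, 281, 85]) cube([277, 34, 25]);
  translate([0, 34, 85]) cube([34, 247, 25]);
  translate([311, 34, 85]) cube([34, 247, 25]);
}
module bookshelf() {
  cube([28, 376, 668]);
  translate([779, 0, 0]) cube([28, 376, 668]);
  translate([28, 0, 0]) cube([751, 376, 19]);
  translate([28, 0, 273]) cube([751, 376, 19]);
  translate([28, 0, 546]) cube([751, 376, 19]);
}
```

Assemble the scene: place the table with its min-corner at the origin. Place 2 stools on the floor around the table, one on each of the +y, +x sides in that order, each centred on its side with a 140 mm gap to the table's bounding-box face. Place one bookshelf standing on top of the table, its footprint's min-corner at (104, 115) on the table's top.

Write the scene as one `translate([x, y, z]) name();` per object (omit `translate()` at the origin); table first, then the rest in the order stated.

table();
translate([458, 705, 0]) stool();
translate([1401, 125, 0]) stool();
translate([104, 115, 775]) bookshelf();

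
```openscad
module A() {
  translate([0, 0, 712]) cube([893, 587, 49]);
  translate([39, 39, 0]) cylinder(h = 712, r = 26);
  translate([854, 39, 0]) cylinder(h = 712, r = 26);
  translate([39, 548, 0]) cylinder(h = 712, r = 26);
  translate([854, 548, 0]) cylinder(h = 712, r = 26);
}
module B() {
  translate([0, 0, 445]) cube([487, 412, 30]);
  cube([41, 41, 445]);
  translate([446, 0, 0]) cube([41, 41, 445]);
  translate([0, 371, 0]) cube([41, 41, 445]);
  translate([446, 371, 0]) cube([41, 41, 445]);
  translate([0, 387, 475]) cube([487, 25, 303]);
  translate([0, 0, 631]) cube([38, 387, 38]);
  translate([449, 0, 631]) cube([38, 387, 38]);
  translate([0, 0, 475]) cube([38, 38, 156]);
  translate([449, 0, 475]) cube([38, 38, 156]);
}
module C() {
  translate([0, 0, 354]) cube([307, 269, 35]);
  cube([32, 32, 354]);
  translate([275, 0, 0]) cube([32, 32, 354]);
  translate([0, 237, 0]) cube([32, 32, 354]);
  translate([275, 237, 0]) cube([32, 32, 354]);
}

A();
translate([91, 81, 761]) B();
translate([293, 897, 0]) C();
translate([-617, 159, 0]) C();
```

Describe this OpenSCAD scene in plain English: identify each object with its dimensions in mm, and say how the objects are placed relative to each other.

A is a table: top 893 mm (x) × 587 mm (y), 49 mm thick, upper face at z = 761 mm, on four round legs of 52 mm diameter, each leg's bounding box inset 13 mm from the nearest pair of top edges, running from z = 0 to the bottom of the top.

B is a chair. The seat is a 487×412×30 mm slab with its top at z = 475 mm, on four 41×41 mm corner legs (flush with the seat edges, standing on z = 0). A flat backrest 25 mm thick, 303 mm tall, spans the full seat width and rises from the seat top along its +y edge, rear face flush with the rear of the seat. Two armrests of 38×38 mm section run along each side from the seat's front edge to the front of the backrest, top faces 194 mm above the seat top and outer faces flush with the seat's x-edges; a 38×38 mm post under the front of each armrest stands on the seat at the front corner.

C is a four-legged stool. The seat is 307×269 mm, 35 mm thick, top at z = 389 mm. It stands on four square legs, each 32×32 mm in cross-section, from z = 0 to the seat underside, each flush with a corner of the seat.

The chair is on top of the table. Two stools sit around the table at the +y, −x sides.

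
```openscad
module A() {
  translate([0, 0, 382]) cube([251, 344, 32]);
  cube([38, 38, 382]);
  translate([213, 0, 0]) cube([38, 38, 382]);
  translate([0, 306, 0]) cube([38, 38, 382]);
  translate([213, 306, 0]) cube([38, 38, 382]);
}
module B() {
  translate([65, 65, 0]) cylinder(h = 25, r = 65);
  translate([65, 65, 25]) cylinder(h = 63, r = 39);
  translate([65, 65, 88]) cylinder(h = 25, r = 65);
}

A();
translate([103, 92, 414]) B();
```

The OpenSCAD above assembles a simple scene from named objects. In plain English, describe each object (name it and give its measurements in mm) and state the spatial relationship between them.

A is a four-legged stool. The seat is 251×344 mm, 32 mm thick, top at z = 414 mm. It stands on four square legs, each 38×38 mm in cross-section, from z = 0 to the seat underside, each flush with a corner of the seat.

B is a spool: two coaxial disc flanges of radius 65 mm and thickness 25 mm, joined by a core cylinder of radius 39 mm and height 63 mm. The lower flange rests on z = 0 and the three cylinders share a vertical axis.

The spool is on top of the stool.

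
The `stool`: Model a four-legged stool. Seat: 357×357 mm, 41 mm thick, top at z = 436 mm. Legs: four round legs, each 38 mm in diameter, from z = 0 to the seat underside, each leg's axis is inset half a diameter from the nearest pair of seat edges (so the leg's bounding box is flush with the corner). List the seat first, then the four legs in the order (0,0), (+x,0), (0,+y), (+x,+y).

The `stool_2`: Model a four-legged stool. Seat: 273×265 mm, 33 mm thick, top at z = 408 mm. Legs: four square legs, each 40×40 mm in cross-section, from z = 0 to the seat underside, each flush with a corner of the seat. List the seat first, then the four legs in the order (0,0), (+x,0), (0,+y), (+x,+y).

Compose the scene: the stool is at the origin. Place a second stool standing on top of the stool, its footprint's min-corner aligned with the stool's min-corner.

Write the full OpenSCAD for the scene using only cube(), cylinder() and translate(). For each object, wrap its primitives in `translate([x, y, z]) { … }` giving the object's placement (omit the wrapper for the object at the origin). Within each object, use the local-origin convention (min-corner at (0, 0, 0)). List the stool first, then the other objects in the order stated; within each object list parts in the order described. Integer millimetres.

translate([0, 0, 395]) cube([357, 357, 41]);
translate([19, 19, 0]) cylinder(h = 395, r = 19);
translate([338, 19, 0]) cylinder(h = 395, r = 19);
translate([19, 338, 0]) cylinder(h = 395, r = 19);
translate([338, 338, 0]) cylinder(h = 395, r = 19);
translate([0, 0, 436]) {
  translate([0, 0, 375]) cube([273, 265, 33]);
  cube([40, 40, 375]);
  translate([233, 0, 0]) cube([40, 40, 375]);
  translate([0, 225, 0]) cube([40, 40, 375]);
  translate([233, 225, 0]) cube([40, 40, 375]);
}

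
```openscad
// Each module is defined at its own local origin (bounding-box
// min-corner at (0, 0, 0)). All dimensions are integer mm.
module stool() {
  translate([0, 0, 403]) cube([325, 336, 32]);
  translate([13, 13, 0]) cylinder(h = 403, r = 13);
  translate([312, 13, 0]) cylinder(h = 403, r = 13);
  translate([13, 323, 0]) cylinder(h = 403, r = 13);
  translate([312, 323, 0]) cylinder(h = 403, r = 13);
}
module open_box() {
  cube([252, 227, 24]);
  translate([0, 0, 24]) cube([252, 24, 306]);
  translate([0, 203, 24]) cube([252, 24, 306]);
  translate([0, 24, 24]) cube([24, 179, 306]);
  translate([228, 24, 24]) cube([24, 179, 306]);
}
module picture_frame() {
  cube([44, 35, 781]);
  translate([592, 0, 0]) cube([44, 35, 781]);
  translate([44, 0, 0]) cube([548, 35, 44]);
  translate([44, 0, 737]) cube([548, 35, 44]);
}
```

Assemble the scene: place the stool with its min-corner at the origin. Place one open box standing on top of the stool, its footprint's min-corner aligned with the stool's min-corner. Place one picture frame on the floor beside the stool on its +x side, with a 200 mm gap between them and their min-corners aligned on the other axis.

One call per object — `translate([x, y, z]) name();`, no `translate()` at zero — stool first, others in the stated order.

stool();
translate([0, 0, 435]) open_box();
translate([525, 0, 0]) picture_frame();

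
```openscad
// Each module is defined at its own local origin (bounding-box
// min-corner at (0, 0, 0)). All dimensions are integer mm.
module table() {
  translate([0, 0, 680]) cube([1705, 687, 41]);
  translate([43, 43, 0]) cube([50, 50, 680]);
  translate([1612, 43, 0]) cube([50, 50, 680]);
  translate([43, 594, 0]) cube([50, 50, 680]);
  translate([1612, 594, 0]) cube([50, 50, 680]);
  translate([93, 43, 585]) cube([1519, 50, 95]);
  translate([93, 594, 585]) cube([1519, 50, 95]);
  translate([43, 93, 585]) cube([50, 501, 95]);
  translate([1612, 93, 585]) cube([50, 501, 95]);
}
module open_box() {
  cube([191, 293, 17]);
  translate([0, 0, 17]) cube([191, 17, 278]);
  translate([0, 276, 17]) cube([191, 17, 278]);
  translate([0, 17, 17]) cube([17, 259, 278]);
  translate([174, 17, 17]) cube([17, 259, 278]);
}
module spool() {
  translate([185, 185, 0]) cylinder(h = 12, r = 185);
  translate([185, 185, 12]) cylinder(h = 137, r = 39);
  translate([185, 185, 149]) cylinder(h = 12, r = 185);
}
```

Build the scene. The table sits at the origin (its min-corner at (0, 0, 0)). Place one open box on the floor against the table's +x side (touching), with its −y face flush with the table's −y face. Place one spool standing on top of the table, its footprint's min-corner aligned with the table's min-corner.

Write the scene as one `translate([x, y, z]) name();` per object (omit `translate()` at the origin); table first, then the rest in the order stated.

table();
translate([1705, 0, 0]) open_box();
translate([0, 0, 721]) spool();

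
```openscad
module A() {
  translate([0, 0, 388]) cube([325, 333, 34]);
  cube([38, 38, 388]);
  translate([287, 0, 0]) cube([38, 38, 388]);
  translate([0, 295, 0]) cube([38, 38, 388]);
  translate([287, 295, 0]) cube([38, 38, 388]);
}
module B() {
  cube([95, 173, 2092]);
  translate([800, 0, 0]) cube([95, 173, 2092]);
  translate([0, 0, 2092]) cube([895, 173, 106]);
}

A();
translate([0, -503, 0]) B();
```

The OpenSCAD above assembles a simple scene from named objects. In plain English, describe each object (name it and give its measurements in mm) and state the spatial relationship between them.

A is a simple wooden stool: a rectangular seat 325 mm (x) by 333 mm (y), 34 mm thick, top face at z = 422 mm, on four square legs, each 38×38 mm in cross-section. The legs rest on z = 0, each flush with a corner of the seat.

B is a door frame. The clear opening is 705 mm wide and 2092 mm high. Two 95 mm wide jambs, 173 mm deep, stand either side of the opening from the floor to the top of the opening. A 106 mm thick head sits across the top of both jambs, spanning the full outside width of the frame.

The door frame is on the floor beside the stool on its −y side.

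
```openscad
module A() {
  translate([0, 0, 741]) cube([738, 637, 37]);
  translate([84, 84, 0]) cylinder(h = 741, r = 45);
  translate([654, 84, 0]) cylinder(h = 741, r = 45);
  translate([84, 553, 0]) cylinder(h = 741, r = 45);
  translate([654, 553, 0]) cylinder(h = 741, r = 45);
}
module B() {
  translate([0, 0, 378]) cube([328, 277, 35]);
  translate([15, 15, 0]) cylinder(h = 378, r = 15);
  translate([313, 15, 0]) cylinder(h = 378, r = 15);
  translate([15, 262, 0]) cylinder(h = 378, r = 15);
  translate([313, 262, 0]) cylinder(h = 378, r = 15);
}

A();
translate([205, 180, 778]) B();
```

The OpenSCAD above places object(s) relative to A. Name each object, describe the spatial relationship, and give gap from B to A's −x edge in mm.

The stool's min-x is at 205; the table's min-x is 0; gap = 205 mm.

A is a table. B is a stool. The stool is on top of the table, centred. The gap from the stool to the table's −x edge is 205 mm.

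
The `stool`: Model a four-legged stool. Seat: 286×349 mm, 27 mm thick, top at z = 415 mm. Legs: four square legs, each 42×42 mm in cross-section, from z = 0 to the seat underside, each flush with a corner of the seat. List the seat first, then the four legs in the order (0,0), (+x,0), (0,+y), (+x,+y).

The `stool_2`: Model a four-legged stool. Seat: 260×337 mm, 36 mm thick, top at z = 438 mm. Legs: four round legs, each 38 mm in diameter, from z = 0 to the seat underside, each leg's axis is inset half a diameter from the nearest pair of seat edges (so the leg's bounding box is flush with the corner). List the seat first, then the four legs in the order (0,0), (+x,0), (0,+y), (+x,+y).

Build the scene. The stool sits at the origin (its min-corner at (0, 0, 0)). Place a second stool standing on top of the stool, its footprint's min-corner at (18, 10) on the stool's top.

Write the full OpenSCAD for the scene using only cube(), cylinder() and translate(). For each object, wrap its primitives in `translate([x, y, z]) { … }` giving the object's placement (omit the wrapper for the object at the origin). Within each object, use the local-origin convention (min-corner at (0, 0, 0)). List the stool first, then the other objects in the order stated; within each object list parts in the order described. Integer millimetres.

translate([0, 0, 388]) cube([286, 349, 27]);
cube([42, 42, 388]);
translate([244, 0, 0]) cube([42, 42, 388]);
translate([0, 307, 0]) cube([42, 42, 388]);
translate([244, 307, 0]) cube([42, 42, 388]);
translate([18, 10, 415]) {
  translate([0, 0, 402]) cube([260, 337, 36]);
  translate([19, 19, 0]) cylinder(h = 402, r = 19);
  translate([241, 19, 0]) cylinder(h = 402, r = 19);
  translate([19, 318, 0]) cylinder(h = 402, r = 19);
  translate([241, 318, 0]) cylinder(h = 402, r = 19);
}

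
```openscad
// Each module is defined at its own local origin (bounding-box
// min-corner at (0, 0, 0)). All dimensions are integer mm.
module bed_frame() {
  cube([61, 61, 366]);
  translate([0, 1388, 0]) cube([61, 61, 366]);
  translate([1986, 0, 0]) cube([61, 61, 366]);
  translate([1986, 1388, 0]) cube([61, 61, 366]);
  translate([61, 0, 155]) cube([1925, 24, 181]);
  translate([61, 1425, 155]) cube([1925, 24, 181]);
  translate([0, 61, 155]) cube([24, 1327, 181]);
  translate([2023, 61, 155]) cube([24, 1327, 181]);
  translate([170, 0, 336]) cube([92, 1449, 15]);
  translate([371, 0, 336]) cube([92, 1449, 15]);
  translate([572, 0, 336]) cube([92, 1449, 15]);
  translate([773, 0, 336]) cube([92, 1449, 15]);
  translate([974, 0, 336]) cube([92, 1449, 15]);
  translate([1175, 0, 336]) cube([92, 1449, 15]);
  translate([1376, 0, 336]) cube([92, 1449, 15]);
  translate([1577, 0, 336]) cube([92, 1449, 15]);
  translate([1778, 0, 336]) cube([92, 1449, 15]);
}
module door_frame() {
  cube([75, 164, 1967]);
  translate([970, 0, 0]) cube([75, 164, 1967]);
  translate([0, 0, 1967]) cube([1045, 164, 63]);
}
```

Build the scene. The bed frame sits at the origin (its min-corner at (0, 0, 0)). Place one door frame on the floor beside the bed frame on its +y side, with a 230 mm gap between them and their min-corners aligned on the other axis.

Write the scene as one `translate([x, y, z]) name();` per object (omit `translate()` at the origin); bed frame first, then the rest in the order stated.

bed_frame();
translate([0, 1679, 0]) door_frame();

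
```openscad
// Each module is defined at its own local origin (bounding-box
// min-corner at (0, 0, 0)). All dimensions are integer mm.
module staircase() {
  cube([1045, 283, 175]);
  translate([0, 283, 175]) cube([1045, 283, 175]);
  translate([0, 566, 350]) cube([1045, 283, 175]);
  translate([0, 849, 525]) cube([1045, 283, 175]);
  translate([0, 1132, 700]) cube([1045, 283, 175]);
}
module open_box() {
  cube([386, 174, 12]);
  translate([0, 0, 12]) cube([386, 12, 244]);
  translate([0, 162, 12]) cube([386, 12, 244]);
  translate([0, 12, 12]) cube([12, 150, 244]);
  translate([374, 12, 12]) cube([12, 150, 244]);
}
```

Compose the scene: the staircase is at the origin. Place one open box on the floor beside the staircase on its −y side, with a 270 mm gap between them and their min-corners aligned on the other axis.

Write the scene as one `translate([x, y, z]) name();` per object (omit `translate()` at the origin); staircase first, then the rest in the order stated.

staircase();
translate([0, -444, 0]) open_box();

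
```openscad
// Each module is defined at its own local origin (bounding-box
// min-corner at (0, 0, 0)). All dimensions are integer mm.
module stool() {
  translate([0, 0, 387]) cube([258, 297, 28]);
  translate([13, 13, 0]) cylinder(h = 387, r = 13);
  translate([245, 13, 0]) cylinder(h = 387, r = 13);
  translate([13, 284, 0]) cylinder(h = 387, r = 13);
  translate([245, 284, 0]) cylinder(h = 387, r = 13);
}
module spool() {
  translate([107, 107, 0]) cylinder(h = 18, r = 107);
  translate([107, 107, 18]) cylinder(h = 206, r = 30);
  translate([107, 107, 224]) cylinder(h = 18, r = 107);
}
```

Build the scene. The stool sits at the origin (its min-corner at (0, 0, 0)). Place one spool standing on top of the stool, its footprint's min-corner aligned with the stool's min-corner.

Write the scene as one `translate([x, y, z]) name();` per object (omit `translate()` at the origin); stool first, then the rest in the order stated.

stool();
translate([0, 0, 415]) spool();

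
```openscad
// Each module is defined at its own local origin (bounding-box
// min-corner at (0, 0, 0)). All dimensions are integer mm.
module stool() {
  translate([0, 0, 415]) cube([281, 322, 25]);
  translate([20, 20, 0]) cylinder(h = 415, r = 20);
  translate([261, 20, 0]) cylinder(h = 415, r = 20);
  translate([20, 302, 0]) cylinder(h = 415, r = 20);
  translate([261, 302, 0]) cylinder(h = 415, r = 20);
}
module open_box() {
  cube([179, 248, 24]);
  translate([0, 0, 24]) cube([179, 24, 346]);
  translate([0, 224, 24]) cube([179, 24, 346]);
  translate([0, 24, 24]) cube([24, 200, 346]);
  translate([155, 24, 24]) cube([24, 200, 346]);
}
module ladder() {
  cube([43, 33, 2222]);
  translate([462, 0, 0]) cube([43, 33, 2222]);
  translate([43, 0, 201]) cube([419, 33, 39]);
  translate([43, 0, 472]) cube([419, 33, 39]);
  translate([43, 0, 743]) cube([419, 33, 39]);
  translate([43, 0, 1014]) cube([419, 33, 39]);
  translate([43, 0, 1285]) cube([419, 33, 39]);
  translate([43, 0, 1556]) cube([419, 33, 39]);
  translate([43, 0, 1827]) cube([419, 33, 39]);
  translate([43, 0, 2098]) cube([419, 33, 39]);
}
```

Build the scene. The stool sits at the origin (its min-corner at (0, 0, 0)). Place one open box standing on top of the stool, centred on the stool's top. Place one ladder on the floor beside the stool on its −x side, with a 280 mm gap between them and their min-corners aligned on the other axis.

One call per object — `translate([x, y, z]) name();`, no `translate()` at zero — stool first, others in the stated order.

stool();
translate([51, 37, 440]) open_box();
translate([-785, 0, 0]) ladder();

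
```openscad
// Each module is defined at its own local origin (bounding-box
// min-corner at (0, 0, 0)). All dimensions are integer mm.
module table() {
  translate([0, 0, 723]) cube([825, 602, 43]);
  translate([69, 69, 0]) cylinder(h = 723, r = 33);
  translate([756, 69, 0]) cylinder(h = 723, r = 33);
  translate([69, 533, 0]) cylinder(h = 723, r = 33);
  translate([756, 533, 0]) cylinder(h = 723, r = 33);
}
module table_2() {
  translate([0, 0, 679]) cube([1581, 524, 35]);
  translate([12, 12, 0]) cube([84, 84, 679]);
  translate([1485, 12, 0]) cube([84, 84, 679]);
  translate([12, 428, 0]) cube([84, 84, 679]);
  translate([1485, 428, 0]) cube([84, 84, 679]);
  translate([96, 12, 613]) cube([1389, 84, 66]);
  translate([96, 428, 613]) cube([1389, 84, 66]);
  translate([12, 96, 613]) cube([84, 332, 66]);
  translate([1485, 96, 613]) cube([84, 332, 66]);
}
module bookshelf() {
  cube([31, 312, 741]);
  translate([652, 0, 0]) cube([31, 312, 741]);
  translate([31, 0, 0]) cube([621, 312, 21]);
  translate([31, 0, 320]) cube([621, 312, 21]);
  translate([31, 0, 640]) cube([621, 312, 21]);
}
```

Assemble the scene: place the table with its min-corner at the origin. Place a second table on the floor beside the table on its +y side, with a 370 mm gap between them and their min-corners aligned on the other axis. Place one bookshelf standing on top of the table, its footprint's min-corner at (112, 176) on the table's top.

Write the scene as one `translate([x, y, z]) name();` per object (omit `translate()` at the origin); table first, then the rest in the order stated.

table();
translate([0, 972, 0]) table_2();
translate([112, 176, 766]) bookshelf();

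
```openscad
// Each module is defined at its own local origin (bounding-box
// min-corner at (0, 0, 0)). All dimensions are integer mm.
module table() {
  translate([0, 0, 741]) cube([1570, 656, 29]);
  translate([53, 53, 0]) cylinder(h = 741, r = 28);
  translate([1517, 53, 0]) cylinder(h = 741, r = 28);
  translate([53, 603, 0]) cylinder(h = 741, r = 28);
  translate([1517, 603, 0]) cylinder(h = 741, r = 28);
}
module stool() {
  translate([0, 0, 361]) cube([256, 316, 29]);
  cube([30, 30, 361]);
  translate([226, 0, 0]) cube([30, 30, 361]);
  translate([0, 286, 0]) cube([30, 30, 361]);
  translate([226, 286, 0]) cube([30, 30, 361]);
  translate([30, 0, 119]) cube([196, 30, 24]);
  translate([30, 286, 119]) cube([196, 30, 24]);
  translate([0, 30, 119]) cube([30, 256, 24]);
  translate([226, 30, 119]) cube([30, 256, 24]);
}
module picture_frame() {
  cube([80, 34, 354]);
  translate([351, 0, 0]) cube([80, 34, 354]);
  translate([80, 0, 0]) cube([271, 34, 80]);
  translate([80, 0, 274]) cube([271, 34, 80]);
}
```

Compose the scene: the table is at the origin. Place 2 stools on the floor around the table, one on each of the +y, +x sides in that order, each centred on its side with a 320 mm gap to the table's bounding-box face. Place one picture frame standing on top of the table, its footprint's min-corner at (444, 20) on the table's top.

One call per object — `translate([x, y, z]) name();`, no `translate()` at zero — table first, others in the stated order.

table();
translate([657, 976, 0]) stool();
translate([1890, 170, 0]) stool();
translate([444, 20, 770]) picture_frame();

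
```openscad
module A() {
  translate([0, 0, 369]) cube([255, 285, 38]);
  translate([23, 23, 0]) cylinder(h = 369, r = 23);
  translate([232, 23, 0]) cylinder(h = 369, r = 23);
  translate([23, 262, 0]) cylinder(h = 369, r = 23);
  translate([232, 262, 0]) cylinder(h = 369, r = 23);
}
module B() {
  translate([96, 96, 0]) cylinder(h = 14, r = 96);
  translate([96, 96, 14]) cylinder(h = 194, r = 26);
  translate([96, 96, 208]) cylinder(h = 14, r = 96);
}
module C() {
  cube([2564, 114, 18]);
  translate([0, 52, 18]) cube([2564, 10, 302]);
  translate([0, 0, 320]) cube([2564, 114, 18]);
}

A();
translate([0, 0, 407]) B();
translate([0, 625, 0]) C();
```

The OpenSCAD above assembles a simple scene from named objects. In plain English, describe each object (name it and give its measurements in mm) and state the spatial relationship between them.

A is a four-legged stool. The seat is 255×285 mm, 38 mm thick, top at z = 407 mm. It stands on four round legs, each 46 mm in diameter, from z = 0 to the seat underside, each leg's axis is inset half a diameter from the nearest pair of seat edges (so the leg's bounding box is flush with the corner).

B is a spool: two coaxial disc flanges of radius 96 mm and thickness 14 mm, joined by a core cylinder of radius 26 mm and height 194 mm. The lower flange rests on z = 0 and the three cylinders share a vertical axis.

C is an I-beam lying along x, 2564 mm long. Overall section height 338 mm. Two flanges 114 mm wide (y) and 18 mm thick, one on the floor and one at the top; a web 10 mm thick runs between them, centred on the flange width.

The spool is on top of the stool. The I-beam is on the floor beside the stool on its +y side.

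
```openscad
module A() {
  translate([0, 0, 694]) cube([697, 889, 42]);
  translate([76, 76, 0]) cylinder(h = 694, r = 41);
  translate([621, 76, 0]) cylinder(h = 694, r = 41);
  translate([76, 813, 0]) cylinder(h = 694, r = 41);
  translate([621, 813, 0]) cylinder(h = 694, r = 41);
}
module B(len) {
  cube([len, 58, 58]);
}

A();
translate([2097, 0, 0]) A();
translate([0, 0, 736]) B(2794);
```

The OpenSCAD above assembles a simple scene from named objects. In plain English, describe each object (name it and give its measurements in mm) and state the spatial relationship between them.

A is a rectangular dining table. The top is 697×889×42 mm with its upper surface at z = 736 mm. It stands on four round legs of 82 mm diameter, each leg's bounding box inset 35 mm from the nearest pair of top edges, running from the floor to the underside of the top.

B is a rectangular beam 2794 mm long (x), 58 mm deep (y), 58 mm thick (z).

The beam spans the tops of two tables placed 1400 mm apart, resting at z = 736 mm.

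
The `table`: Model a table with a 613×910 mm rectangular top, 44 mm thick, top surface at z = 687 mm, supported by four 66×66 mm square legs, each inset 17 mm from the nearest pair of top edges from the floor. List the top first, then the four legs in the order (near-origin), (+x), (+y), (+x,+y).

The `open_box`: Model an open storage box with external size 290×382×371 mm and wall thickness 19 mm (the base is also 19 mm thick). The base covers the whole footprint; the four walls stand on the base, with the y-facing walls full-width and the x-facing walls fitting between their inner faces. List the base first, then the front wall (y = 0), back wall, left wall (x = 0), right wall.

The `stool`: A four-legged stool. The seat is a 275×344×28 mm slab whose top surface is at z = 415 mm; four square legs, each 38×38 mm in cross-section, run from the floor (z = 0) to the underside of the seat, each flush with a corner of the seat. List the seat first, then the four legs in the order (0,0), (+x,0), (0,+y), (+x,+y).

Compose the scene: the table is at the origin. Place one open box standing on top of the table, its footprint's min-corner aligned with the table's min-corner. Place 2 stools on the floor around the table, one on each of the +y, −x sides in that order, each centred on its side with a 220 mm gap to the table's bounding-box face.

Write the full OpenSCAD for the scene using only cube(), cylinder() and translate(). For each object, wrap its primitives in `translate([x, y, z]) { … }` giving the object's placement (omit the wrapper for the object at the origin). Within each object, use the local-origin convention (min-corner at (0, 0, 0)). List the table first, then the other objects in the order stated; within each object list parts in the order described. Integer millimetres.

translate([0, 0, 643]) cube([613, 910, 44]);
translate([17, 17, 0]) cube([66, 66, 643]);
translate([530, 17, 0]) cube([66, 66, 643]);
translate([17, 827, 0]) cube([66, 66, 643]);
translate([530, 827, 0]) cube([66, 66, 643]);
translate([0, 0, 687]) {
  cube([290, 382, 19]);
  translate([0, 0, 19]) cube([290, 19, 352]);
  translate([0, 363, 19]) cube([290, 19, 352]);
  translate([0, 19, 19]) cube([19, 344, 352]);
  translate([271, 19, 19]) cube([19, 344, 352]);
}
translate([169, 1130, 0]) {
  translate([0, 0, 387]) cube([275, 344, 28]);
  cube([38, 38, 387]);
  translate([237, 0, 0]) cube([38, 38, 387]);
  translate([0, 306, 0]) cube([38, 38, 387]);
  translate([237, 306, 0]) cube([38, 38, 387]);
}
translate([-495, 283, 0]) {
  translate([0, 0, 387]) cube([275, 344, 28]);
  cube([38, 38, 387]);
  translate([237, 0, 0]) cube([38, 38, 387]);
  translate([0, 306, 0]) cube([38, 38, 387]);
  translate([237, 306, 0]) cube([38, 38, 387]);
}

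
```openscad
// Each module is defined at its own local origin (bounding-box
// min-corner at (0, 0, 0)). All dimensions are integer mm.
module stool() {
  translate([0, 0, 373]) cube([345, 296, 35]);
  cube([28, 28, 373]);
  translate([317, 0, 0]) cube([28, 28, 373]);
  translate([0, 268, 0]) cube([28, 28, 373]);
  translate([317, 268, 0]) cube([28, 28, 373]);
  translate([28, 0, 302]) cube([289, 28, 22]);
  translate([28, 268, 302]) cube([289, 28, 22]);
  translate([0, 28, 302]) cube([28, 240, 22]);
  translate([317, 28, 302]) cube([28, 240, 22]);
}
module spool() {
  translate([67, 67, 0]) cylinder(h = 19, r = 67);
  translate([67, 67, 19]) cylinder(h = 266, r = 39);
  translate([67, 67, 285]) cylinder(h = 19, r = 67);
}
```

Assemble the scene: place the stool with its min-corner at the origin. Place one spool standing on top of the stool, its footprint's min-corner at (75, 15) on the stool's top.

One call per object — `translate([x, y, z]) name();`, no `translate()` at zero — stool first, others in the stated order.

stool();
translate([75, 15, 408]) spool();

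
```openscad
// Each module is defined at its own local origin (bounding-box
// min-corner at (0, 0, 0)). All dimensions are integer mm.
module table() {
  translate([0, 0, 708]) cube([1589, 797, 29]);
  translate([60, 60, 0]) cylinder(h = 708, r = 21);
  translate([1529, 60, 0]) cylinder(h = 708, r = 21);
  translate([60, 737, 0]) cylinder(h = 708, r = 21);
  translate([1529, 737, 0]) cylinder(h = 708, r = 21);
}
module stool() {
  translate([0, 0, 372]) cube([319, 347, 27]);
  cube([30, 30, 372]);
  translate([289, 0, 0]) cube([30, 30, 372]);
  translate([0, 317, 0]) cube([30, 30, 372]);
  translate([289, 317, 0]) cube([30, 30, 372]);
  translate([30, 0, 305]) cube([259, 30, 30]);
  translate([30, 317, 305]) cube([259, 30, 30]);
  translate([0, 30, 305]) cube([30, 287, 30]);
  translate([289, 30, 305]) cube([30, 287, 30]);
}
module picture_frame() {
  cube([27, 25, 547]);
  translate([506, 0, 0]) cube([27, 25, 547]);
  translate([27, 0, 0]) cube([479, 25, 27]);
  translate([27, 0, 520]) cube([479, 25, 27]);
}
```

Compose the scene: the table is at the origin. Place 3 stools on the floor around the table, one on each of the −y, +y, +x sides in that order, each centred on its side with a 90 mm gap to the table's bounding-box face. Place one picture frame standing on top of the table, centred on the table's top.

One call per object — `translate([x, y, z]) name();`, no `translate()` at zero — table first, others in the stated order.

table();
translate([635, -437, 0]) stool();
translate([635, 887, 0]) stool();
translate([1679, 225, 0]) stool();
translate([528, 386, 737]) picture_frame();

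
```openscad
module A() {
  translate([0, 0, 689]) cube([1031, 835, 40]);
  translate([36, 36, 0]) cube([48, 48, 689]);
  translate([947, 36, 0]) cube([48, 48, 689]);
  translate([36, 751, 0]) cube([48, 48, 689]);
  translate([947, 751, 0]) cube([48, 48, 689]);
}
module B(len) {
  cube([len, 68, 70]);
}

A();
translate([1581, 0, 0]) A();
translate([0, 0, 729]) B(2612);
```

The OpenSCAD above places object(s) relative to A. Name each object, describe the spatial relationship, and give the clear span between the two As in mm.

A is a table. B is a beam. A beam spans the tops of two tables. The clear span between the two tables is 550 mm.

Second table starts at x = 1581; first ends at x = 1031; clear span = 1581 − 1031 = 550 mm.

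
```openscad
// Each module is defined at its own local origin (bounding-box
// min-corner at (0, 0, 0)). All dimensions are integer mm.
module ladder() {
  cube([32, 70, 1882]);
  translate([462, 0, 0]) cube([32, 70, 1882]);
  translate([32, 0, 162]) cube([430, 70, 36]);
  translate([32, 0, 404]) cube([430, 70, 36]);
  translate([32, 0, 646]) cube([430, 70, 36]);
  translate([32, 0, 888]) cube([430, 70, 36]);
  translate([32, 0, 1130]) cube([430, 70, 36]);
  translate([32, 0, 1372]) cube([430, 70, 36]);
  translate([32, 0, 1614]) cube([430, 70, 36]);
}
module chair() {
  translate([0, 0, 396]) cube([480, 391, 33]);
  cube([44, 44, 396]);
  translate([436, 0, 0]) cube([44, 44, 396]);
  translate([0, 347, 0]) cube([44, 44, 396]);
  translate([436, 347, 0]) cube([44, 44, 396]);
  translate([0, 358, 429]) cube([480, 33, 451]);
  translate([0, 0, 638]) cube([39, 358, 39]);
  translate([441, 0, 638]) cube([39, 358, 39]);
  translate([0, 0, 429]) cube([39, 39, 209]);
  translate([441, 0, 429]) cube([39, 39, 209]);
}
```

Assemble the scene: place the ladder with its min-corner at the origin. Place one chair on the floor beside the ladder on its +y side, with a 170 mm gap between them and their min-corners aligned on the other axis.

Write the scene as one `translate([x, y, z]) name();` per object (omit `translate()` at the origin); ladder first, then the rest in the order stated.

ladder();
translate([0, 240, 0]) chair();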